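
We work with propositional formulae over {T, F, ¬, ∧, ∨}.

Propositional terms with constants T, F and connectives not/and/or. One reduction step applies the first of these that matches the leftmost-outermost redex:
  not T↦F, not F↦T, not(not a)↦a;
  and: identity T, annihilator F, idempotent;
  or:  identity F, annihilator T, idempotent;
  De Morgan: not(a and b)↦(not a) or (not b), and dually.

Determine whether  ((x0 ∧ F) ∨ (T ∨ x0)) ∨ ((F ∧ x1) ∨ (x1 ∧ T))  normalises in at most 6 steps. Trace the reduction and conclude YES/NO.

Answer: YES — reaches normal form T in 4 ≤ 6 steps

Derivation:
  start: ((x0 ∧ F) ∨ (T ∨ x0)) ∨ ((F ∧ x1) ∨ (x1 ∧ T))
  step 1: (F ∨ (T ∨ x0)) ∨ ((F ∧ x1) ∨ (x1 ∧ T))
  step 2: (T ∨ x0) ∨ ((F ∧ x1) ∨ (x1 ∧ T))
  step 3: T ∨ ((F ∧ x1) ∨ (x1 ∧ T))
  step 4: T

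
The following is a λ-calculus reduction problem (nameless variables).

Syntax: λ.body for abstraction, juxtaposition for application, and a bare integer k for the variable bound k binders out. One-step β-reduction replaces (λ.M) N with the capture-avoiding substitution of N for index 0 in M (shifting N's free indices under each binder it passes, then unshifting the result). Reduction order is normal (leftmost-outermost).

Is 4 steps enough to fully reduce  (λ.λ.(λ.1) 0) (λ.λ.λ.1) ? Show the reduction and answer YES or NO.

  start: (λ.λ.(λ.1) 0) (λ.λ.λ.1)
  →1  λ.(λ.1) 0
  →2  λ.0

Answer: YES — reaches normal form λ.0 in 2 ≤ 4 steps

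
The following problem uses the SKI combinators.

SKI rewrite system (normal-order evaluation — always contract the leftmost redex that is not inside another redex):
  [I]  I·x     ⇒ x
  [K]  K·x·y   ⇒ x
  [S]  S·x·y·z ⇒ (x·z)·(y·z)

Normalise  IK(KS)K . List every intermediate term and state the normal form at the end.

  start: IK(KS)K
  step 1: K(KS)K
  step 2: KS

Answer: normal form = KS  (in 2 steps)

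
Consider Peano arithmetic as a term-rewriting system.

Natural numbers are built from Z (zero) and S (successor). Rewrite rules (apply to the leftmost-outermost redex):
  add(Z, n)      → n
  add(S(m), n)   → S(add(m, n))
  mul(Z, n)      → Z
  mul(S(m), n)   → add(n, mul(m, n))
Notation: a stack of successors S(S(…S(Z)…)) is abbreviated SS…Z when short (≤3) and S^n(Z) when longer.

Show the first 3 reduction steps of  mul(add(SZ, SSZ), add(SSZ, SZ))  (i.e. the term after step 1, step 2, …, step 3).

  start: mul(add(SZ, SSZ), add(SSZ, SZ))
  →1  mul(S(add(Z, SSZ)), add(SSZ, SZ))
  →2  add(add(SSZ, SZ), mul(add(Z, SSZ), add(SSZ, SZ)))
  →3  add(S(add(SZ, SZ)), mul(add(Z, SSZ), add(SSZ, SZ)))

Answer: after 3 steps: add(S(add(SZ, SZ)), mul(add(Z, SSZ), add(SSZ, SZ)))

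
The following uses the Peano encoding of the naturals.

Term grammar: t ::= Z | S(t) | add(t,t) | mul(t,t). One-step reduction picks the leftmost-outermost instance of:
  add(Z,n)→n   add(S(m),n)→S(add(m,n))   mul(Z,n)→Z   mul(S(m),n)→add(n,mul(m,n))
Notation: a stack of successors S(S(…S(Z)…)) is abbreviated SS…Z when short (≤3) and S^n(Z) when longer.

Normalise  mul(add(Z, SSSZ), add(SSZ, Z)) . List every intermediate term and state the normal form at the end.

Answer: normal form = S^6(Z)  (in 23 steps)

Reduction:
  start: mul(add(Z, SSSZ), add(SSZ, Z))
  [1] mul(SSSZ, add(SSZ, Z))
  [2] add(add(SSZ, Z), mul(SSZ, add(SSZ, Z)))
  [3] add(S(add(SZ, Z)), mul(SSZ, add(SSZ, Z)))
  [4] S(add(add(SZ, Z), mul(SSZ, add(SSZ, Z))))
  [5] S(add(S(add(Z, Z)), mul(SSZ, add(SSZ, Z))))
  [6] S(S(add(add(Z, Z), mul(SSZ, add(SSZ, Z)))))
  [7] S(S(add(Z, mul(SSZ, add(SSZ, Z)))))
  [8] S(S(mul(SSZ, add(SSZ, Z))))
  [9] S(S(add(add(SSZ, Z), mul(SZ, add(SSZ, Z)))))
  [10] S(S(add(S(add(SZ, Z)), mul(SZ, add(SSZ, Z)))))
  [11] S(S(S(add(add(SZ, Z), mul(SZ, add(SSZ, Z))))))
  [12] S(S(S(add(S(add(Z, Z)), mul(SZ, add(SSZ, Z))))))
  [13] S(S(S(S(add(add(Z, Z), mul(SZ, add(SSZ, Z)))))))
  [14] S(S(S(S(add(Z, mul(SZ, add(SSZ, Z)))))))
  [15] S(S(S(S(mul(SZ, add(SSZ, Z))))))
  [16] S(S(S(S(add(add(SSZ, Z), mul(Z, add(SSZ, Z)))))))
  [17] S(S(S(S(add(S(add(SZ, Z)), mul(Z, add(SSZ, Z)))))))
  [18] S(S(S(S(S(add(add(SZ, Z), mul(Z, add(SSZ, Z))))))))
  [19] S(S(S(S(S(add(S(add(Z, Z)), mul(Z, add(SSZ, Z))))))))
  [20] S(S(S(S(S(S(add(add(Z, Z), mul(Z, add(SSZ, Z)))))))))
  [21] S(S(S(S(S(S(add(Z, mul(Z, add(SSZ, Z)))))))))
  [22] S(S(S(S(S(S(mul(Z, add(SSZ, Z))))))))
  [23] S^6(Z)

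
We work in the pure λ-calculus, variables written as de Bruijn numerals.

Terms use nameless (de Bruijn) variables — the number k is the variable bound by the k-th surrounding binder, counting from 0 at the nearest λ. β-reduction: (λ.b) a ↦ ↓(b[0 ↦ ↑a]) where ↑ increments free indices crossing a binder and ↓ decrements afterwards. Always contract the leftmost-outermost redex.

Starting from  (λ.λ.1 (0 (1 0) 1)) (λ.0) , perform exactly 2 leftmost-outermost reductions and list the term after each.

Answer: after 2 steps: λ.0 ((λ.0) 0) (λ.0)

Working:
  start: (λ.λ.1 (0 (1 0) 1)) (λ.0)
  →1  λ.(λ.0) (0 ((λ.0) 0) (λ.0))
  →2  λ.0 ((λ.0) 0) (λ.0)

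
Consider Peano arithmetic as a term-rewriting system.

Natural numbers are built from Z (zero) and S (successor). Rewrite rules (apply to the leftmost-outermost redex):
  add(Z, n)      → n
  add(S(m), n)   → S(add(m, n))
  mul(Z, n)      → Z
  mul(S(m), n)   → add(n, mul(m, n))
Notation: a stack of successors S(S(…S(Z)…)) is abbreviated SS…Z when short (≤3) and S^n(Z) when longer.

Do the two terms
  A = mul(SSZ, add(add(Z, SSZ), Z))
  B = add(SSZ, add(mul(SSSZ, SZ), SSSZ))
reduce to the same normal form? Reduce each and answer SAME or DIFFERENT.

Answer: DIFFERENT — A ⇓ S^4(Z), B ⇓ S^8(Z)

Working:
Term A:
  start: mul(SSZ, add(add(Z, SSZ), Z))
  →1  add(add(add(Z, SSZ), Z), mul(SZ, add(add(Z, SSZ), Z)))
  →2  add(add(SSZ, Z), mul(SZ, add(add(Z, SSZ), Z)))
  →3  add(S(add(SZ, Z)), mul(SZ, add(add(Z, SSZ), Z)))
  →4  S(add(add(SZ, Z), mul(SZ, add(add(Z, SSZ), Z))))
  →5  S(add(S(add(Z, Z)), mul(SZ, add(add(Z, SSZ), Z))))
  →6  S(S(add(add(Z, Z), mul(SZ, add(add(Z, SSZ), Z)))))
  →7  S(S(add(Z, mul(SZ, add(add(Z, SSZ), Z)))))
  →8  S(S(mul(SZ, add(add(Z, SSZ), Z))))
  →9  S(S(add(add(add(Z, SSZ), Z), mul(Z, add(add(Z, SSZ), Z)))))
  →10  S(S(add(add(SSZ, Z), mul(Z, add(add(Z, SSZ), Z)))))
  →11  S(S(add(S(add(SZ, Z)), mul(Z, add(add(Z, SSZ), Z)))))
  →12  S(S(S(add(add(SZ, Z), mul(Z, add(add(Z, SSZ), Z))))))
  →13  S(S(S(add(S(add(Z, Z)), mul(Z, add(add(Z, SSZ), Z))))))
  →14  S(S(S(S(add(add(Z, Z), mul(Z, add(add(Z, SSZ), Z)))))))
  →15  S(S(S(S(add(Z, mul(Z, add(add(Z, SSZ), Z)))))))
  →16  S(S(S(S(mul(Z, add(add(Z, SSZ), Z))))))
  →17  S^4(Z)

Term B:
  start: add(SSZ, add(mul(SSSZ, SZ), SSSZ))
  →1  S(add(SZ, add(mul(SSSZ, SZ), SSSZ)))
  →2  S(S(add(Z, add(mul(SSSZ, SZ), SSSZ))))
  →3  S(S(add(mul(SSSZ, SZ), SSSZ)))
  →4  S(S(add(add(SZ, mul(SSZ, SZ)), SSSZ)))
  →5  S(S(add(S(add(Z, mul(SSZ, SZ))), SSSZ)))
  →6  S(S(S(add(add(Z, mul(SSZ, SZ)), SSSZ))))
  →7  S(S(S(add(mul(SSZ, SZ), SSSZ))))
  →8  S(S(S(add(add(SZ, mul(SZ, SZ)), SSSZ))))
  →9  S(S(S(add(S(add(Z, mul(SZ, SZ))), SSSZ))))
  →10  S(S(S(S(add(add(Z, mul(SZ, SZ)), SSSZ)))))
  →11  S(S(S(S(add(mul(SZ, SZ), SSSZ)))))
  →12  S(S(S(S(add(add(SZ, mul(Z, SZ)), SSSZ)))))
  →13  S(S(S(S(add(S(add(Z, mul(Z, SZ))), SSSZ)))))
  →14  S(S(S(S(S(add(add(Z, mul(Z, SZ)), SSSZ))))))
  →15  S(S(S(S(S(add(mul(Z, SZ), SSSZ))))))
  →16  S(S(S(S(S(add(Z, SSSZ))))))
  →17  S^8(Z)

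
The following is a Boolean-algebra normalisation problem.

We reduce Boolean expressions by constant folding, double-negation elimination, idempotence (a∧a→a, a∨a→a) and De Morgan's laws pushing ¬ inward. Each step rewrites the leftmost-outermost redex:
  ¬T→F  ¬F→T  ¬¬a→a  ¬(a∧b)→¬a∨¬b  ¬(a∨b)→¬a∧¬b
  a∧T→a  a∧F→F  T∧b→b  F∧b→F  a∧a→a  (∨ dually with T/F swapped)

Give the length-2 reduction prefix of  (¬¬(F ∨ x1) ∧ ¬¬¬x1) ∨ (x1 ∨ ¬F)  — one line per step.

  start: (¬¬(F ∨ x1) ∧ ¬¬¬x1) ∨ (x1 ∨ ¬F)
  [1] ((F ∨ x1) ∧ ¬¬¬x1) ∨ (x1 ∨ ¬F)
  [2] (x1 ∧ ¬¬¬x1) ∨ (x1 ∨ ¬F)

Answer: after 2 steps: (x1 ∧ ¬¬¬x1) ∨ (x1 ∨ ¬F)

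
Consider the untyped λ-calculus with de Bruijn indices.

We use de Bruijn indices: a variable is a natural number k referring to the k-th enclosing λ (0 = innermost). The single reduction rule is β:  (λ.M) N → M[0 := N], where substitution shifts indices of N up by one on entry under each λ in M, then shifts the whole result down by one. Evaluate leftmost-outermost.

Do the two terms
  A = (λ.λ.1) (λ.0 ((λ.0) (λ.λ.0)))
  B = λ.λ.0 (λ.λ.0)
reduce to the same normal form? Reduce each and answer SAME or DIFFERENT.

Answer: SAME — A ⇓ λ.λ.0 (λ.λ.0), B ⇓ λ.λ.0 (λ.λ.0)

Derivation:
Term A:
  start: (λ.λ.1) (λ.0 ((λ.0) (λ.λ.0)))
  step 1: λ.λ.0 ((λ.0) (λ.λ.0))
  step 2: λ.λ.0 (λ.λ.0)

Term B:
  start: λ.λ.0 (λ.λ.0)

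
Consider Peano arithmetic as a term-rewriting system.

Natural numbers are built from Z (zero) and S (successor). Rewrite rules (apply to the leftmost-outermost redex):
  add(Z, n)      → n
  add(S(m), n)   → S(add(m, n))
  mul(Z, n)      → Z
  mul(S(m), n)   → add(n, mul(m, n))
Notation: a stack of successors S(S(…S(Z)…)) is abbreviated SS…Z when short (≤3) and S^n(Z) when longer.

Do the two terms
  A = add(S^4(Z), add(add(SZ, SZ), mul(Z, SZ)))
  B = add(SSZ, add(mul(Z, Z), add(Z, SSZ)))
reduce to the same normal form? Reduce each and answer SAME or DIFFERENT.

Answer: DIFFERENT — A ⇓ S^6(Z), B ⇓ S^4(Z)

Reduction:
Term A:
  start: add(S^4(Z), add(add(SZ, SZ), mul(Z, SZ)))
  →1  S(add(SSSZ, add(add(SZ, SZ), mul(Z, SZ))))
  →2  S(S(add(SSZ, add(add(SZ, SZ), mul(Z, SZ)))))
  →3  S(S(S(add(SZ, add(add(SZ, SZ), mul(Z, SZ))))))
  →4  S(S(S(S(add(Z, add(add(SZ, SZ), mul(Z, SZ)))))))
  →5  S(S(S(S(add(add(SZ, SZ), mul(Z, SZ))))))
  →6  S(S(S(S(add(S(add(Z, SZ)), mul(Z, SZ))))))
  →7  S(S(S(S(S(add(add(Z, SZ), mul(Z, SZ)))))))
  →8  S(S(S(S(S(add(SZ, mul(Z, SZ)))))))
  →9  S(S(S(S(S(S(add(Z, mul(Z, SZ))))))))
  →10  S(S(S(S(S(S(mul(Z, SZ)))))))
  →11  S^6(Z)

Term B:
  start: add(SSZ, add(mul(Z, Z), add(Z, SSZ)))
  →1  S(add(SZ, add(mul(Z, Z), add(Z, SSZ))))
  →2  S(S(add(Z, add(mul(Z, Z), add(Z, SSZ)))))
  →3  S(S(add(mul(Z, Z), add(Z, SSZ))))
  →4  S(S(add(Z, add(Z, SSZ))))
  →5  S(S(add(Z, SSZ)))
  →6  S^4(Z)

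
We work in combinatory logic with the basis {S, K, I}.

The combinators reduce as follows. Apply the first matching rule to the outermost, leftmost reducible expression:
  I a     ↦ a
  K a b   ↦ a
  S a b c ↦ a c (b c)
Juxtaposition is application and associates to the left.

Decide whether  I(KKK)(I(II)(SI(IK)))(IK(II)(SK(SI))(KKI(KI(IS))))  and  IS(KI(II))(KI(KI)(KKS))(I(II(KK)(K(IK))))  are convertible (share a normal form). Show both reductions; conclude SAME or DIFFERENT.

Answer: DIFFERENT — A ⇓ SIK, B ⇓ K(KK)

Working:
Term A:
  start: I(KKK)(I(II)(SI(IK)))(IK(II)(SK(SI))(KKI(KI(IS))))
  →1  KKK(I(II)(SI(IK)))(IK(II)(SK(SI))(KKI(KI(IS))))
  →2  K(I(II)(SI(IK)))(IK(II)(SK(SI))(KKI(KI(IS))))
  →3  I(II)(SI(IK))
  →4  II(SI(IK))
  →5  I(SI(IK))
  →6  SI(IK)
  →7  SIK

Term B:
  start: IS(KI(II))(KI(KI)(KKS))(I(II(KK)(K(IK))))
  →1  S(KI(II))(KI(KI)(KKS))(I(II(KK)(K(IK))))
  →2  KI(II)(I(II(KK)(K(IK))))(KI(KI)(KKS)(I(II(KK)(K(IK)))))
  →3  I(I(II(KK)(K(IK))))(KI(KI)(KKS)(I(II(KK)(K(IK)))))
  →4  I(II(KK)(K(IK)))(KI(KI)(KKS)(I(II(KK)(K(IK)))))
  →5  II(KK)(K(IK))(KI(KI)(KKS)(I(II(KK)(K(IK)))))
  →6  I(KK)(K(IK))(KI(KI)(KKS)(I(II(KK)(K(IK)))))
  →7  KK(K(IK))(KI(KI)(KKS)(I(II(KK)(K(IK)))))
  →8  K(KI(KI)(KKS)(I(II(KK)(K(IK)))))
  →9  K(I(KKS)(I(II(KK)(K(IK)))))
  →10  K(KKS(I(II(KK)(K(IK)))))
  →11  K(K(I(II(KK)(K(IK)))))
  →12  K(K(II(KK)(K(IK))))
  →13  K(K(I(KK)(K(IK))))
  →14  K(K(KK(K(IK))))
  →15  K(KK)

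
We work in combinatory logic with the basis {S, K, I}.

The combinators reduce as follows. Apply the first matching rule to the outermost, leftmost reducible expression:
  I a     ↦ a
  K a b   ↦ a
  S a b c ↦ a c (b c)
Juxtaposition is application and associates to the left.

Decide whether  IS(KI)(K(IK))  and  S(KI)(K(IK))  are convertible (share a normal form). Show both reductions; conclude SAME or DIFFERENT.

Answer: SAME — A ⇓ S(KI)(KK), B ⇓ S(KI)(KK)

Reduction:
Term A:
  start: IS(KI)(K(IK))
  [1] S(KI)(K(IK))
  [2] S(KI)(KK)

Term B:
  start: S(KI)(K(IK))
  [1] S(KI)(KK)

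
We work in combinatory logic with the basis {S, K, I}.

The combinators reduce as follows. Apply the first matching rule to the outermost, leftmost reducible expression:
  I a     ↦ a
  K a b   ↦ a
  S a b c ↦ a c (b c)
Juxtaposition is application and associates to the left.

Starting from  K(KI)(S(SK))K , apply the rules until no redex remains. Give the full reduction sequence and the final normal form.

  start: K(KI)(S(SK))K
  →1  KIK
  →2  I

Answer: normal form = I  (in 2 steps)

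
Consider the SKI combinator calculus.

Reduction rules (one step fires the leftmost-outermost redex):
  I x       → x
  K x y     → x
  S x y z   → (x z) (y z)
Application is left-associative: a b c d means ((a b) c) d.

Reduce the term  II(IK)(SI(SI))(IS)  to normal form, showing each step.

  start: II(IK)(SI(SI))(IS)
  [1] I(IK)(SI(SI))(IS)
  [2] IK(SI(SI))(IS)
  [3] K(SI(SI))(IS)
  [4] SI(SI)

Answer: normal form = SI(SI)  (in 4 steps)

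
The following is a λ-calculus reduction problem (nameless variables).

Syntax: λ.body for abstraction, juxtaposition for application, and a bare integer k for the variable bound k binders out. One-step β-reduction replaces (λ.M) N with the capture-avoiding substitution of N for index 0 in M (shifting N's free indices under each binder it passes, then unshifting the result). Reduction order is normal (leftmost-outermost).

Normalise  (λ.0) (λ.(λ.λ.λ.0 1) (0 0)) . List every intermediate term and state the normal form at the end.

  start: (λ.0) (λ.(λ.λ.λ.0 1) (0 0))
  →1  λ.(λ.λ.λ.0 1) (0 0)
  →2  λ.λ.λ.0 1

Answer: normal form = λ.λ.λ.0 1  (in 2 steps)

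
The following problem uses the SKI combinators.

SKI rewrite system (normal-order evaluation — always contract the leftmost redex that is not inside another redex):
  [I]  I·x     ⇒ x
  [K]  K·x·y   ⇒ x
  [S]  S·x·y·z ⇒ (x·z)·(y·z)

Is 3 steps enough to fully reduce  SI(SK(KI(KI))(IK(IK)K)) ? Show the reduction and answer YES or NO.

Answer: NO — after 3 steps the term is SI(K(IK)K), not yet normal

Working:
  start: SI(SK(KI(KI))(IK(IK)K))
  [1] SI(K(IK(IK)K)(KI(KI)(IK(IK)K)))
  [2] SI(IK(IK)K)
  [3] SI(K(IK)K)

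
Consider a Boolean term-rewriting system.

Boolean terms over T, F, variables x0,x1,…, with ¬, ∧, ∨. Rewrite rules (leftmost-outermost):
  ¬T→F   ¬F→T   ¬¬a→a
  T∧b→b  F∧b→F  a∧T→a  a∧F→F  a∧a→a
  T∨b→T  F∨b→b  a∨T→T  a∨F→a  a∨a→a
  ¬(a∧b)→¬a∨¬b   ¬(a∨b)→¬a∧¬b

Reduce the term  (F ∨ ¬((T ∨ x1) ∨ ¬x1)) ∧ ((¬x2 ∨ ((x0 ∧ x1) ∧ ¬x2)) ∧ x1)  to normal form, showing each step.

Answer: normal form = F  (in 7 steps)

Reduction:
  start: (F ∨ ¬((T ∨ x1) ∨ ¬x1)) ∧ ((¬x2 ∨ ((x0 ∧ x1) ∧ ¬x2)) ∧ x1)
  →1  ¬((T ∨ x1) ∨ ¬x1) ∧ ((¬x2 ∨ ((x0 ∧ x1) ∧ ¬x2)) ∧ x1)
  →2  (¬(T ∨ x1) ∧ ¬¬x1) ∧ ((¬x2 ∨ ((x0 ∧ x1) ∧ ¬x2)) ∧ x1)
  →3  ((¬T ∧ ¬x1) ∧ ¬¬x1) ∧ ((¬x2 ∨ ((x0 ∧ x1) ∧ ¬x2)) ∧ x1)
  →4  ((F ∧ ¬x1) ∧ ¬¬x1) ∧ ((¬x2 ∨ ((x0 ∧ x1) ∧ ¬x2)) ∧ x1)
  →5  (F ∧ ¬¬x1) ∧ ((¬x2 ∨ ((x0 ∧ x1) ∧ ¬x2)) ∧ x1)
  →6  F ∧ ((¬x2 ∨ ((x0 ∧ x1) ∧ ¬x2)) ∧ x1)
  →7  F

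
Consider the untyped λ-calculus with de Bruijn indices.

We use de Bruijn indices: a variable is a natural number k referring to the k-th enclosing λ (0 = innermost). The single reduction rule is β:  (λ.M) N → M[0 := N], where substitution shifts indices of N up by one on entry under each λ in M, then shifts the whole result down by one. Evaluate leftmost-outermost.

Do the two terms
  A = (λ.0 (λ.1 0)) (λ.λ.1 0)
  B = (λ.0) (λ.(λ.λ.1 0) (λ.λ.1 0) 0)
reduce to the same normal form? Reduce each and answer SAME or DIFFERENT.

Term A:
  start: (λ.0 (λ.1 0)) (λ.λ.1 0)
  →1  (λ.λ.1 0) (λ.(λ.λ.1 0) 0)
  →2  λ.(λ.(λ.λ.1 0) 0) 0
  →3  λ.(λ.λ.1 0) 0
  →4  λ.λ.1 0

Term B:
  start: (λ.0) (λ.(λ.λ.1 0) (λ.λ.1 0) 0)
  →1  λ.(λ.λ.1 0) (λ.λ.1 0) 0
  →2  λ.(λ.(λ.λ.1 0) 0) 0
  →3  λ.(λ.λ.1 0) 0
  →4  λ.λ.1 0

Answer: SAME — A ⇓ λ.λ.1 0, B ⇓ λ.λ.1 0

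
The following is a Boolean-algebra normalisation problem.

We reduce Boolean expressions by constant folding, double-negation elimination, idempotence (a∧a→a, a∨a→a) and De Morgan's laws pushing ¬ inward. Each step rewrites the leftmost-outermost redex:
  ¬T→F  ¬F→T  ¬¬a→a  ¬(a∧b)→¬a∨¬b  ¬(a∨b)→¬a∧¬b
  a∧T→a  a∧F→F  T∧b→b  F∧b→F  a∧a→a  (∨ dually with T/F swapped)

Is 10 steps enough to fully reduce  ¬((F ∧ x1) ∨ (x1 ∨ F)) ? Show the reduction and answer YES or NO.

  start: ¬((F ∧ x1) ∨ (x1 ∨ F))
  [1] ¬(F ∧ x1) ∧ ¬(x1 ∨ F)
  [2] (¬F ∨ ¬x1) ∧ ¬(x1 ∨ F)
  [3] (T ∨ ¬x1) ∧ ¬(x1 ∨ F)
  [4] T ∧ ¬(x1 ∨ F)
  [5] ¬(x1 ∨ F)
  [6] ¬x1 ∧ ¬F
  [7] ¬x1 ∧ T
  [8] ¬x1

Answer: YES — reaches normal form ¬x1 in 8 ≤ 10 steps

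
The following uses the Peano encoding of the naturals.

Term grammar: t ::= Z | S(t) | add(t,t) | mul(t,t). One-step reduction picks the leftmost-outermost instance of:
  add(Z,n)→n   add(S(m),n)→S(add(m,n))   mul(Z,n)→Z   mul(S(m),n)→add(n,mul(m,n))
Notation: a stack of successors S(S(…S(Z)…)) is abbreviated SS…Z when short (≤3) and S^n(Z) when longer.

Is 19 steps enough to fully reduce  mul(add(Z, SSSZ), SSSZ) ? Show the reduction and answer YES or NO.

  start: mul(add(Z, SSSZ), SSSZ)
  →1  mul(SSSZ, SSSZ)
  →2  add(SSSZ, mul(SSZ, SSSZ))
  →3  S(add(SSZ, mul(SSZ, SSSZ)))
  →4  S(S(add(SZ, mul(SSZ, SSSZ))))
  →5  S(S(S(add(Z, mul(SSZ, SSSZ)))))
  →6  S(S(S(mul(SSZ, SSSZ))))
  →7  S(S(S(add(SSSZ, mul(SZ, SSSZ)))))
  →8  S(S(S(S(add(SSZ, mul(SZ, SSSZ))))))
  →9  S(S(S(S(S(add(SZ, mul(SZ, SSSZ)))))))
  →10  S(S(S(S(S(S(add(Z, mul(SZ, SSSZ))))))))
  →11  S(S(S(S(S(S(mul(SZ, SSSZ)))))))
  →12  S(S(S(S(S(S(add(SSSZ, mul(Z, SSSZ))))))))
  →13  S(S(S(S(S(S(S(add(SSZ, mul(Z, SSSZ)))))))))
  →14  S(S(S(S(S(S(S(S(add(SZ, mul(Z, SSSZ))))))))))
  →15  S(S(S(S(S(S(S(S(S(add(Z, mul(Z, SSSZ)))))))))))
  →16  S(S(S(S(S(S(S(S(S(mul(Z, SSSZ))))))))))
  →17  S^9(Z)

Answer: YES — reaches normal form S^9(Z) in 17 ≤ 19 steps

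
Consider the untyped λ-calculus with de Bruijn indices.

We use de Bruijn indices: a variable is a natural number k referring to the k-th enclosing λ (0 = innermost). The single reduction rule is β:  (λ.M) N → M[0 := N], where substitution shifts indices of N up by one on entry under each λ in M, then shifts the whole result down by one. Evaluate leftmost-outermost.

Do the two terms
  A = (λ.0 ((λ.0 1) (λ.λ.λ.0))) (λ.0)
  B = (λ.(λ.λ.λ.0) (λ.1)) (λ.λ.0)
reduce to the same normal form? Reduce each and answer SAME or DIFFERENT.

Answer: SAME — A ⇓ λ.λ.0, B ⇓ λ.λ.0

Working:
Term A:
  start: (λ.0 ((λ.0 1) (λ.λ.λ.0))) (λ.0)
  [1] (λ.0) ((λ.0 (λ.0)) (λ.λ.λ.0))
  [2] (λ.0 (λ.0)) (λ.λ.λ.0)
  [3] (λ.λ.λ.0) (λ.0)
  [4] λ.λ.0

Term B:
  start: (λ.(λ.λ.λ.0) (λ.1)) (λ.λ.0)
  [1] (λ.λ.λ.0) (λ.λ.λ.0)
  [2] λ.λ.0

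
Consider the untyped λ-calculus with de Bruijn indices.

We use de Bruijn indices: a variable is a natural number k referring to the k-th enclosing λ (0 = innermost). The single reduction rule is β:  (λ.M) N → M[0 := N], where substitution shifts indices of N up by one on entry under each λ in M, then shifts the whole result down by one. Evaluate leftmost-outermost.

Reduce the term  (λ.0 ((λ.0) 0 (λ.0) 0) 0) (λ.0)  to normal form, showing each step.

  start: (λ.0 ((λ.0) 0 (λ.0) 0) 0) (λ.0)
  [1] (λ.0) ((λ.0) (λ.0) (λ.0) (λ.0)) (λ.0)
  [2] (λ.0) (λ.0) (λ.0) (λ.0) (λ.0)
  [3] (λ.0) (λ.0) (λ.0) (λ.0)
  [4] (λ.0) (λ.0) (λ.0)
  [5] (λ.0) (λ.0)
  [6] λ.0

Answer: normal form = λ.0  (in 6 steps)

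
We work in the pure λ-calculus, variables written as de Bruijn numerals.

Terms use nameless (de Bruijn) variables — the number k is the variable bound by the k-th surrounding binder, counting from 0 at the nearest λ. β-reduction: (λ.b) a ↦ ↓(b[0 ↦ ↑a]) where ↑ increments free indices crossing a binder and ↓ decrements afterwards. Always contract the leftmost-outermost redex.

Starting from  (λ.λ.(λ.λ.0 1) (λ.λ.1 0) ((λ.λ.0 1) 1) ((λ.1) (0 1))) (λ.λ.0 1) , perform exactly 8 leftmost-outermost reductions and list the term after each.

Answer: after 8 steps: λ.λ.0 ((λ.2) (1 (λ.λ.0 1)))

Working:
  start: (λ.λ.(λ.λ.0 1) (λ.λ.1 0) ((λ.λ.0 1) 1) ((λ.1) (0 1))) (λ.λ.0 1)
  →1  λ.(λ.λ.0 1) (λ.λ.1 0) ((λ.λ.0 1) (λ.λ.0 1)) ((λ.1) (0 (λ.λ.0 1)))
  →2  λ.(λ.0 (λ.λ.1 0)) ((λ.λ.0 1) (λ.λ.0 1)) ((λ.1) (0 (λ.λ.0 1)))
  →3  λ.(λ.λ.0 1) (λ.λ.0 1) (λ.λ.1 0) ((λ.1) (0 (λ.λ.0 1)))
  →4  λ.(λ.0 (λ.λ.0 1)) (λ.λ.1 0) ((λ.1) (0 (λ.λ.0 1)))
  →5  λ.(λ.λ.1 0) (λ.λ.0 1) ((λ.1) (0 (λ.λ.0 1)))
  →6  λ.(λ.(λ.λ.0 1) 0) ((λ.1) (0 (λ.λ.0 1)))
  →7  λ.(λ.λ.0 1) ((λ.1) (0 (λ.λ.0 1)))
  →8  λ.λ.0 ((λ.2) (1 (λ.λ.0 1)))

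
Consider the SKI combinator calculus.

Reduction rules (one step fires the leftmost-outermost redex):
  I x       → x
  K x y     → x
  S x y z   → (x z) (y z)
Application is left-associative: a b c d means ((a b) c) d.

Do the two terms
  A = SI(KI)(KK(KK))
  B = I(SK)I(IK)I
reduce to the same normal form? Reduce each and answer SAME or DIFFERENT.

Answer: SAME — A ⇓ KI, B ⇓ KI

Reduction:
Term A:
  start: SI(KI)(KK(KK))
  step 1: I(KK(KK))(KI(KK(KK)))
  step 2: KK(KK)(KI(KK(KK)))
  step 3: K(KI(KK(KK)))
  step 4: KI

Term B:
  start: I(SK)I(IK)I
  step 1: SKI(IK)I
  step 2: K(IK)(I(IK))I
  step 3: IKI
  step 4: KI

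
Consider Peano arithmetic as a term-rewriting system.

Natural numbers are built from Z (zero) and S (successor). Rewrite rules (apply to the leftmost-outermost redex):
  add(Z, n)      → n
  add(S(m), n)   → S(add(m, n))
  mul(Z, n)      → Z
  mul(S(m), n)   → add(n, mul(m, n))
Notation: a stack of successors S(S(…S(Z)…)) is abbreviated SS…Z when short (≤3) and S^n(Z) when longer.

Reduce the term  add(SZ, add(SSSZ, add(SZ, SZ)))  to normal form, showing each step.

  start: add(SZ, add(SSSZ, add(SZ, SZ)))
  [1] S(add(Z, add(SSSZ, add(SZ, SZ))))
  [2] S(add(SSSZ, add(SZ, SZ)))
  [3] S(S(add(SSZ, add(SZ, SZ))))
  [4] S(S(S(add(SZ, add(SZ, SZ)))))
  [5] S(S(S(S(add(Z, add(SZ, SZ))))))
  [6] S(S(S(S(add(SZ, SZ)))))
  [7] S(S(S(S(S(add(Z, SZ))))))
  [8] S^6(Z)

Answer: normal form = S^6(Z)  (in 8 steps)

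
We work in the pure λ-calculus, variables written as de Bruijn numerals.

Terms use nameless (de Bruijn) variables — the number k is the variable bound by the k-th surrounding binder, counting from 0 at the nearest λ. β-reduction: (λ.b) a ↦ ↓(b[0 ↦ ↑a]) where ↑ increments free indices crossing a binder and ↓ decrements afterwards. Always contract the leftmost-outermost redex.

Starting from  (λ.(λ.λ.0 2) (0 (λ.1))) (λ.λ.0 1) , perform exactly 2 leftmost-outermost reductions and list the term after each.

  start: (λ.(λ.λ.0 2) (0 (λ.1))) (λ.λ.0 1)
  →1  (λ.λ.0 (λ.λ.0 1)) ((λ.λ.0 1) (λ.λ.λ.0 1))
  →2  λ.0 (λ.λ.0 1)

Answer: after 2 steps: λ.0 (λ.λ.0 1)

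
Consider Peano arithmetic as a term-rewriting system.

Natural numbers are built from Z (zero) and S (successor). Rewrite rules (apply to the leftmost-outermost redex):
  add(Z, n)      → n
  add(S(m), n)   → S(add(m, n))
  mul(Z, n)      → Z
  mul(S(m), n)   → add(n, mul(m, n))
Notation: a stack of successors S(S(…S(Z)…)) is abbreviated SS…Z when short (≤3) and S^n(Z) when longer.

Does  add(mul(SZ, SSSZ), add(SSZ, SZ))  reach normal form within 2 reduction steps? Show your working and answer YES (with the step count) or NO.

Answer: NO — after 2 steps the term is add(S(add(SSZ, mul(Z, SSSZ))), add(SSZ, SZ)), not yet normal

Reduction:
  start: add(mul(SZ, SSSZ), add(SSZ, SZ))
  [1] add(add(SSSZ, mul(Z, SSSZ)), add(SSZ, SZ))
  [2] add(S(add(SSZ, mul(Z, SSSZ))), add(SSZ, SZ))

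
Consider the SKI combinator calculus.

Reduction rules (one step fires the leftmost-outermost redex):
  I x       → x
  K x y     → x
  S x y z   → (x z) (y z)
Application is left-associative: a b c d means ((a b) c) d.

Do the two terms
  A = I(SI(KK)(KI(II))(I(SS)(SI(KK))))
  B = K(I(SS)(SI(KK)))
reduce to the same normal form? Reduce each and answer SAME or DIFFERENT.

Term A:
  start: I(SI(KK)(KI(II))(I(SS)(SI(KK))))
  [1] SI(KK)(KI(II))(I(SS)(SI(KK)))
  [2] I(KI(II))(KK(KI(II)))(I(SS)(SI(KK)))
  [3] KI(II)(KK(KI(II)))(I(SS)(SI(KK)))
  [4] I(KK(KI(II)))(I(SS)(SI(KK)))
  [5] KK(KI(II))(I(SS)(SI(KK)))
  [6] K(I(SS)(SI(KK)))
  [7] K(SS(SI(KK)))

Term B:
  start: K(I(SS)(SI(KK)))
  [1] K(SS(SI(KK)))

Answer: SAME — A ⇓ K(SS(SI(KK))), B ⇓ K(SS(SI(KK)))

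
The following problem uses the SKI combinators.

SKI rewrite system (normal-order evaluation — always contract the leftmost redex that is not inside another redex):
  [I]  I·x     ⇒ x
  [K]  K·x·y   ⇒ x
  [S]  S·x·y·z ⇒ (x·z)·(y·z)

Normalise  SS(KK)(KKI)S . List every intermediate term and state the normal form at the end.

Answer: normal form = S  (in 4 steps)

Reduction:
  start: SS(KK)(KKI)S
  →1  S(KKI)(KK(KKI))S
  →2  KKIS(KK(KKI)S)
  →3  KS(KK(KKI)S)
  →4  S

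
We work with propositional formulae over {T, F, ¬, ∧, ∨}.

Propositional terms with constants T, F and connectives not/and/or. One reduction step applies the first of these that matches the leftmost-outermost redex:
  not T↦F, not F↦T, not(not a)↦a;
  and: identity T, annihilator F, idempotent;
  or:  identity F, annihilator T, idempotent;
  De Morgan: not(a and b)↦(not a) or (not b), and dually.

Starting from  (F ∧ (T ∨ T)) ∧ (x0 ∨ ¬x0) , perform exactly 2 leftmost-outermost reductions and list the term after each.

Answer: after 2 steps: F

Working:
  start: (F ∧ (T ∨ T)) ∧ (x0 ∨ ¬x0)
  →1  F ∧ (x0 ∨ ¬x0)
  →2  F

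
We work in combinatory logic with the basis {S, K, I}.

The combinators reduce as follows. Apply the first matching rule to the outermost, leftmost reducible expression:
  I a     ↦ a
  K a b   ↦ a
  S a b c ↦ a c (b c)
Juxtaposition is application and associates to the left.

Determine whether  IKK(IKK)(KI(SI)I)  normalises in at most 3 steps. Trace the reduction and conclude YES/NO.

  start: IKK(IKK)(KI(SI)I)
  [1] KK(IKK)(KI(SI)I)
  [2] K(KI(SI)I)
  [3] K(II)

Answer: NO — after 3 steps the term is K(II), not yet normal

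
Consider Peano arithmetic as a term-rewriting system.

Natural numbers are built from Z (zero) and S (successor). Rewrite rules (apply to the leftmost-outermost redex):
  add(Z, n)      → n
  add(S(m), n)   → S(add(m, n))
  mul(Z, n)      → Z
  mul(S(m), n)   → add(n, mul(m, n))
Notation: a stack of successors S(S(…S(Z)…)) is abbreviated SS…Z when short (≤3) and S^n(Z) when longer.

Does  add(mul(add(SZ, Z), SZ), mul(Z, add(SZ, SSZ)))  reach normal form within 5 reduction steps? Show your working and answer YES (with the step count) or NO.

Answer: NO — after 5 steps the term is S(add(mul(add(Z, Z), SZ), mul(Z, add(SZ, SSZ)))), not yet normal

Derivation:
  start: add(mul(add(SZ, Z), SZ), mul(Z, add(SZ, SSZ)))
  step 1: add(mul(S(add(Z, Z)), SZ), mul(Z, add(SZ, SSZ)))
  step 2: add(add(SZ, mul(add(Z, Z), SZ)), mul(Z, add(SZ, SSZ)))
  step 3: add(S(add(Z, mul(add(Z, Z), SZ))), mul(Z, add(SZ, SSZ)))
  step 4: S(add(add(Z, mul(add(Z, Z), SZ)), mul(Z, add(SZ, SSZ))))
  step 5: S(add(mul(add(Z, Z), SZ), mul(Z, add(SZ, SSZ))))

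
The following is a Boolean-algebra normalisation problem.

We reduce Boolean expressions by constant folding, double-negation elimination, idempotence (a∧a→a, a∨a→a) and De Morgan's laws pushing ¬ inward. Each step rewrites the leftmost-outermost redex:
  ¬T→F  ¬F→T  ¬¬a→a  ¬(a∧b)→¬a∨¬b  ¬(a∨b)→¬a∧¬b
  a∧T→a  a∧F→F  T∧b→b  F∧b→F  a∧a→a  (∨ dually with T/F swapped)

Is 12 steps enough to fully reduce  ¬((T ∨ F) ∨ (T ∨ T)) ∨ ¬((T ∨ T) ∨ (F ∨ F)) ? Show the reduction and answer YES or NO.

  start: ¬((T ∨ F) ∨ (T ∨ T)) ∨ ¬((T ∨ T) ∨ (F ∨ F))
  →1  (¬(T ∨ F) ∧ ¬(T ∨ T)) ∨ ¬((T ∨ T) ∨ (F ∨ F))
  →2  ((¬T ∧ ¬F) ∧ ¬(T ∨ T)) ∨ ¬((T ∨ T) ∨ (F ∨ F))
  →3  ((F ∧ ¬F) ∧ ¬(T ∨ T)) ∨ ¬((T ∨ T) ∨ (F ∨ F))
  →4  (F ∧ ¬(T ∨ T)) ∨ ¬((T ∨ T) ∨ (F ∨ F))
  →5  F ∨ ¬((T ∨ T) ∨ (F ∨ F))
  →6  ¬((T ∨ T) ∨ (F ∨ F))
  →7  ¬(T ∨ T) ∧ ¬(F ∨ F)
  →8  (¬T ∧ ¬T) ∧ ¬(F ∨ F)
  →9  ¬T ∧ ¬(F ∨ F)
  →10  F ∧ ¬(F ∨ F)
  →11  F

Answer: YES — reaches normal form F in 11 ≤ 12 steps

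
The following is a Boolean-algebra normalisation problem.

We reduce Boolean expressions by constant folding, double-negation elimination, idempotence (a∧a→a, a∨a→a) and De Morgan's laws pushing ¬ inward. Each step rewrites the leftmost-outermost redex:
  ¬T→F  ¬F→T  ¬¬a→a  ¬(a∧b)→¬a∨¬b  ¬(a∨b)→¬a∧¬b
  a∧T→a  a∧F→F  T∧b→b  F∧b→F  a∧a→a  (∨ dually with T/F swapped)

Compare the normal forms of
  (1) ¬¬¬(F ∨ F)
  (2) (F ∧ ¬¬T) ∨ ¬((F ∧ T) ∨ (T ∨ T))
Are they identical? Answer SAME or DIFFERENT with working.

Answer: DIFFERENT — A ⇓ T, B ⇓ F

Working:
Term A:
  start: ¬¬¬(F ∨ F)
  step 1: ¬(F ∨ F)
  step 2: ¬F ∧ ¬F
  step 3: ¬F
  step 4: T

Term B:
  start: (F ∧ ¬¬T) ∨ ¬((F ∧ T) ∨ (T ∨ T))
  step 1: F ∨ ¬((F ∧ T) ∨ (T ∨ T))
  step 2: ¬((F ∧ T) ∨ (T ∨ T))
  step 3: ¬(F ∧ T) ∧ ¬(T ∨ T)
  step 4: (¬F ∨ ¬T) ∧ ¬(T ∨ T)
  step 5: (T ∨ ¬T) ∧ ¬(T ∨ T)
  step 6: T ∧ ¬(T ∨ T)
  step 7: ¬(T ∨ T)
  step 8: ¬T ∧ ¬T
  step 9: ¬T
  step 10: F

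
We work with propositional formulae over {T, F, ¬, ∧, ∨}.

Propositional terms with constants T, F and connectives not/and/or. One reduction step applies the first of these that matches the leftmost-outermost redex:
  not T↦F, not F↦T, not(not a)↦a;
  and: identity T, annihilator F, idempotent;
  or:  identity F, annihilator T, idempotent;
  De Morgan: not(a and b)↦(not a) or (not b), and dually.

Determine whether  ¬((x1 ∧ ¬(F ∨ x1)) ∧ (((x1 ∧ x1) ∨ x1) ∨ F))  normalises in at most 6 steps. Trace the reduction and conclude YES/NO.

Answer: NO — after 6 steps the term is (¬x1 ∨ x1) ∨ ((¬(x1 ∧ x1) ∧ ¬x1) ∧ ¬F), not yet normal

Reduction:
  start: ¬((x1 ∧ ¬(F ∨ x1)) ∧ (((x1 ∧ x1) ∨ x1) ∨ F))
  step 1: ¬(x1 ∧ ¬(F ∨ x1)) ∨ ¬(((x1 ∧ x1) ∨ x1) ∨ F)
  step 2: (¬x1 ∨ ¬¬(F ∨ x1)) ∨ ¬(((x1 ∧ x1) ∨ x1) ∨ F)
  step 3: (¬x1 ∨ (F ∨ x1)) ∨ ¬(((x1 ∧ x1) ∨ x1) ∨ F)
  step 4: (¬x1 ∨ x1) ∨ ¬(((x1 ∧ x1) ∨ x1) ∨ F)
  step 5: (¬x1 ∨ x1) ∨ (¬((x1 ∧ x1) ∨ x1) ∧ ¬F)
  step 6: (¬x1 ∨ x1) ∨ ((¬(x1 ∧ x1) ∧ ¬x1) ∧ ¬F)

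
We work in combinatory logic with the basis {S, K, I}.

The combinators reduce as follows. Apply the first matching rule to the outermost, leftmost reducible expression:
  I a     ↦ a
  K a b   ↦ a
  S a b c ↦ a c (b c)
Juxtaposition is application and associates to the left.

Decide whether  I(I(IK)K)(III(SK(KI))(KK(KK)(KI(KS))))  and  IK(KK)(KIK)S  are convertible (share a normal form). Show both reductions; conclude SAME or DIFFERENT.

Term A:
  start: I(I(IK)K)(III(SK(KI))(KK(KK)(KI(KS))))
  [1] I(IK)K(III(SK(KI))(KK(KK)(KI(KS))))
  [2] IKK(III(SK(KI))(KK(KK)(KI(KS))))
  [3] KK(III(SK(KI))(KK(KK)(KI(KS))))
  [4] K

Term B:
  start: IK(KK)(KIK)S
  [1] K(KK)(KIK)S
  [2] KKS
  [3] K

Answer: SAME — A ⇓ K, B ⇓ K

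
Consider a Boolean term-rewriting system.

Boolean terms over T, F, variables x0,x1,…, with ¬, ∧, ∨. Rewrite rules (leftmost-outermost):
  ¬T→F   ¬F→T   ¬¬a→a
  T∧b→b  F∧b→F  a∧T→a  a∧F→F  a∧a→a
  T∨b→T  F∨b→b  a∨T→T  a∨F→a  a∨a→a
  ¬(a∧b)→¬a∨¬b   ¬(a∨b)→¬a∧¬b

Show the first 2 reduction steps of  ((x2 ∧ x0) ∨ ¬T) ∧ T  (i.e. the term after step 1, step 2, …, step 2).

Answer: after 2 steps: (x2 ∧ x0) ∨ F

Derivation:
  start: ((x2 ∧ x0) ∨ ¬T) ∧ T
  →1  (x2 ∧ x0) ∨ ¬T
  →2  (x2 ∧ x0) ∨ F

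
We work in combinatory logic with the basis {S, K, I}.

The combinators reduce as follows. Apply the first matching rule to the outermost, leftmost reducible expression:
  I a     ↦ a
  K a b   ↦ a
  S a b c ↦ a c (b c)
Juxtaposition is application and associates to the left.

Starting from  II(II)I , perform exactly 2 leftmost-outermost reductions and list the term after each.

  start: II(II)I
  →1  I(II)I
  →2  III

Answer: after 2 steps: III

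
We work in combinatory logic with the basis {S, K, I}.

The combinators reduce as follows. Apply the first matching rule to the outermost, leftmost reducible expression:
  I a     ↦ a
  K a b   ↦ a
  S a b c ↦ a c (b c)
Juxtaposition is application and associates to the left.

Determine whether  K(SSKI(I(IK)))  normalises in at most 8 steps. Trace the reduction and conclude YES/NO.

  start: K(SSKI(I(IK)))
  step 1: K(SI(KI)(I(IK)))
  step 2: K(I(I(IK))(KI(I(IK))))
  step 3: K(I(IK)(KI(I(IK))))
  step 4: K(IK(KI(I(IK))))
  step 5: K(K(KI(I(IK))))
  step 6: K(KI)

Answer: YES — reaches normal form K(KI) in 6 ≤ 8 steps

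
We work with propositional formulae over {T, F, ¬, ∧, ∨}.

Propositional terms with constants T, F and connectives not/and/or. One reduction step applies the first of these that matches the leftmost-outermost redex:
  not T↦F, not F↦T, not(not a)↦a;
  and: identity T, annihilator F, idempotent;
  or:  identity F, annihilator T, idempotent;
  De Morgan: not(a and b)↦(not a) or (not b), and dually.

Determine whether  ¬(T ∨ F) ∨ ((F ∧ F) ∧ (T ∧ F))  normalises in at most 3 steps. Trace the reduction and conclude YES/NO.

Answer: NO — after 3 steps the term is F ∨ ((F ∧ F) ∧ (T ∧ F)), not yet normal

Derivation:
  start: ¬(T ∨ F) ∨ ((F ∧ F) ∧ (T ∧ F))
  →1  (¬T ∧ ¬F) ∨ ((F ∧ F) ∧ (T ∧ F))
  →2  (F ∧ ¬F) ∨ ((F ∧ F) ∧ (T ∧ F))
  →3  F ∨ ((F ∧ F) ∧ (T ∧ F))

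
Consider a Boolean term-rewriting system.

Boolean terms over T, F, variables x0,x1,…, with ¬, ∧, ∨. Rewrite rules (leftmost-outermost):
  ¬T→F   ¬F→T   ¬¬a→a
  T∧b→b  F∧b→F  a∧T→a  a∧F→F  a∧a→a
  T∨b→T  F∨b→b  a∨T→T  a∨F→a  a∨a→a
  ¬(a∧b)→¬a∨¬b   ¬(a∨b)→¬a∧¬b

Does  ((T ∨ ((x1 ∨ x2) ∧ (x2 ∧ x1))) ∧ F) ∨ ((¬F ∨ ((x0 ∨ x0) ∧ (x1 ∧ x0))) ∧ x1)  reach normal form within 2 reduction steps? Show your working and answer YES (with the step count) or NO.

Answer: NO — after 2 steps the term is (¬F ∨ ((x0 ∨ x0) ∧ (x1 ∧ x0))) ∧ x1, not yet normal

Derivation:
  start: ((T ∨ ((x1 ∨ x2) ∧ (x2 ∧ x1))) ∧ F) ∨ ((¬F ∨ ((x0 ∨ x0) ∧ (x1 ∧ x0))) ∧ x1)
  [1] F ∨ ((¬F ∨ ((x0 ∨ x0) ∧ (x1 ∧ x0))) ∧ x1)
  [2] (¬F ∨ ((x0 ∨ x0) ∧ (x1 ∧ x0))) ∧ x1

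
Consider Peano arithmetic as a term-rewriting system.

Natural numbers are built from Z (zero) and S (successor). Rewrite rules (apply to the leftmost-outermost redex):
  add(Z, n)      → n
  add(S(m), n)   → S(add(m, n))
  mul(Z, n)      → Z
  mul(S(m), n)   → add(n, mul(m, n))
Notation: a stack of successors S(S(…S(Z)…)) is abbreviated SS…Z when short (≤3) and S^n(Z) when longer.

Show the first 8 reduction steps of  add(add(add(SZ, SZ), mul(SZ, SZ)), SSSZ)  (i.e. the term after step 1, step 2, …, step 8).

Answer: after 8 steps: S(S(add(add(SZ, mul(Z, SZ)), SSSZ)))

Derivation:
  start: add(add(add(SZ, SZ), mul(SZ, SZ)), SSSZ)
  →1  add(add(S(add(Z, SZ)), mul(SZ, SZ)), SSSZ)
  →2  add(S(add(add(Z, SZ), mul(SZ, SZ))), SSSZ)
  →3  S(add(add(add(Z, SZ), mul(SZ, SZ)), SSSZ))
  →4  S(add(add(SZ, mul(SZ, SZ)), SSSZ))
  →5  S(add(S(add(Z, mul(SZ, SZ))), SSSZ))
  →6  S(S(add(add(Z, mul(SZ, SZ)), SSSZ)))
  →7  S(S(add(mul(SZ, SZ), SSSZ)))
  →8  S(S(add(add(SZ, mul(Z, SZ)), SSSZ)))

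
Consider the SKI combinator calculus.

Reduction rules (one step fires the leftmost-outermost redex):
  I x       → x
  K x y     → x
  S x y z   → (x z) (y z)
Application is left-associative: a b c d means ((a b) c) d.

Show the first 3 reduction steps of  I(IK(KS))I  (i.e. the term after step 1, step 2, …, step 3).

Answer: after 3 steps: KS

Derivation:
  start: I(IK(KS))I
  [1] IK(KS)I
  [2] K(KS)I
  [3] KS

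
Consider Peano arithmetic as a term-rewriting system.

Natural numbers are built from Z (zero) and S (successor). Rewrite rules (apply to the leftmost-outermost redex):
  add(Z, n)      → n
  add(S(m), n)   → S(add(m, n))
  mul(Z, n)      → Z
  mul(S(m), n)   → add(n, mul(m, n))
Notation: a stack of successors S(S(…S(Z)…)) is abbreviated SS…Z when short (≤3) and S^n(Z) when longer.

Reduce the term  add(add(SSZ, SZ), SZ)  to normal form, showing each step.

Answer: normal form = S^4(Z)  (in 7 steps)

Derivation:
  start: add(add(SSZ, SZ), SZ)
  →1  add(S(add(SZ, SZ)), SZ)
  →2  S(add(add(SZ, SZ), SZ))
  →3  S(add(S(add(Z, SZ)), SZ))
  →4  S(S(add(add(Z, SZ), SZ)))
  →5  S(S(add(SZ, SZ)))
  →6  S(S(S(add(Z, SZ))))
  →7  S^4(Z)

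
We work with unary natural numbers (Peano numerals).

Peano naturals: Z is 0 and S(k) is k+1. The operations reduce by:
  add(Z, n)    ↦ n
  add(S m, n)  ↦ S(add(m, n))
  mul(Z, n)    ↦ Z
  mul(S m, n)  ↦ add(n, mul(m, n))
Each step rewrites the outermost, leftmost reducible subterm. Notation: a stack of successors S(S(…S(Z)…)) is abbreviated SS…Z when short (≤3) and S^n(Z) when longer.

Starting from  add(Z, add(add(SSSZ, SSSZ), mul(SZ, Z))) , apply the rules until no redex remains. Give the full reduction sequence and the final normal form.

Answer: normal form = S^6(Z)  (in 15 steps)

Derivation:
  start: add(Z, add(add(SSSZ, SSSZ), mul(SZ, Z)))
  step 1: add(add(SSSZ, SSSZ), mul(SZ, Z))
  step 2: add(S(add(SSZ, SSSZ)), mul(SZ, Z))
  step 3: S(add(add(SSZ, SSSZ), mul(SZ, Z)))
  step 4: S(add(S(add(SZ, SSSZ)), mul(SZ, Z)))
  step 5: S(S(add(add(SZ, SSSZ), mul(SZ, Z))))
  step 6: S(S(add(S(add(Z, SSSZ)), mul(SZ, Z))))
  step 7: S(S(S(add(add(Z, SSSZ), mul(SZ, Z)))))
  step 8: S(S(S(add(SSSZ, mul(SZ, Z)))))
  step 9: S(S(S(S(add(SSZ, mul(SZ, Z))))))
  step 10: S(S(S(S(S(add(SZ, mul(SZ, Z)))))))
  step 11: S(S(S(S(S(S(add(Z, mul(SZ, Z))))))))
  step 12: S(S(S(S(S(S(mul(SZ, Z)))))))
  step 13: S(S(S(S(S(S(add(Z, mul(Z, Z))))))))
  step 14: S(S(S(S(S(S(mul(Z, Z)))))))
  step 15: S^6(Z)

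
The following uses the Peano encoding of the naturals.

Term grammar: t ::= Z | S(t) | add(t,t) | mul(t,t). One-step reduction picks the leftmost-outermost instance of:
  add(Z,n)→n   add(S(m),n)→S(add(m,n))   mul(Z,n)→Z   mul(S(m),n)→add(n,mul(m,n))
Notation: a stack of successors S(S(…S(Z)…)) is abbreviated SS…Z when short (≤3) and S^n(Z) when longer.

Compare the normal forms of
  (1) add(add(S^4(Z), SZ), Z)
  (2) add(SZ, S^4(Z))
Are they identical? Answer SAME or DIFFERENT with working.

Term A:
  start: add(add(S^4(Z), SZ), Z)
  [1] add(S(add(SSSZ, SZ)), Z)
  [2] S(add(add(SSSZ, SZ), Z))
  [3] S(add(S(add(SSZ, SZ)), Z))
  [4] S(S(add(add(SSZ, SZ), Z)))
  [5] S(S(add(S(add(SZ, SZ)), Z)))
  [6] S(S(S(add(add(SZ, SZ), Z))))
  [7] S(S(S(add(S(add(Z, SZ)), Z))))
  [8] S(S(S(S(add(add(Z, SZ), Z)))))
  [9] S(S(S(S(add(SZ, Z)))))
  [10] S(S(S(S(S(add(Z, Z))))))
  [11] S^5(Z)

Term B:
  start: add(SZ, S^4(Z))
  [1] S(add(Z, S^4(Z)))
  [2] S^5(Z)

Answer: SAME — A ⇓ S^5(Z), B ⇓ S^5(Z)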